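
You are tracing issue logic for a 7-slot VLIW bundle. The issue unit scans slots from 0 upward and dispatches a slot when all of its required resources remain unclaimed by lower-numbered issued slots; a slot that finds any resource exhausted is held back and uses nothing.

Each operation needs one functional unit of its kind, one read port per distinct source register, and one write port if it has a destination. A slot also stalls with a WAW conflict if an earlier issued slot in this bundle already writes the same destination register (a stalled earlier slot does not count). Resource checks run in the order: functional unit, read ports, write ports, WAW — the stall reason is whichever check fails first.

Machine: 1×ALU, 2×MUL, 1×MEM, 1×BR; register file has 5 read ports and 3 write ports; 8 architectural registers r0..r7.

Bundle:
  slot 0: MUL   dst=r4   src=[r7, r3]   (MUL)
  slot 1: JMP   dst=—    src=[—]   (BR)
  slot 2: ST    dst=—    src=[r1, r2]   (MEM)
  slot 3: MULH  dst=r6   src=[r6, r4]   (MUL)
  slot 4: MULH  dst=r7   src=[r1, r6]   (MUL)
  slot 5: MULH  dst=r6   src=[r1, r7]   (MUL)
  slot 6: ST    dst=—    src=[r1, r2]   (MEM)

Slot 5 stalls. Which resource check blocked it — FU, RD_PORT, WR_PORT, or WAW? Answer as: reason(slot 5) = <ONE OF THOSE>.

reason(slot 5) = RD_PORT

  0. MUL→r4 ⇒ go  {1A/1Mu/1Ld/1B | 3r 2w}
  1. BR ⇒ go  {1A/1Mu/1Ld/0B | 3r 2w}
  2. MEM ⇒ go  {1A/1Mu/0Ld/0B | 1r 2w}
  3. MUL→r6 ⇒ no(RD_PORT)  {1A/1Mu/0Ld/0B | 1r 2w}
  4. MUL→r7 ⇒ no(RD_PORT)  {1A/1Mu/0Ld/0B | 1r 2w}
  5. MUL→r6 ⇒ no(RD_PORT)  {1A/1Mu/0Ld/0B | 1r 2w}
  6. MEM ⇒ no(FU)  {1A/1Mu/0Ld/0B | 1r 2w}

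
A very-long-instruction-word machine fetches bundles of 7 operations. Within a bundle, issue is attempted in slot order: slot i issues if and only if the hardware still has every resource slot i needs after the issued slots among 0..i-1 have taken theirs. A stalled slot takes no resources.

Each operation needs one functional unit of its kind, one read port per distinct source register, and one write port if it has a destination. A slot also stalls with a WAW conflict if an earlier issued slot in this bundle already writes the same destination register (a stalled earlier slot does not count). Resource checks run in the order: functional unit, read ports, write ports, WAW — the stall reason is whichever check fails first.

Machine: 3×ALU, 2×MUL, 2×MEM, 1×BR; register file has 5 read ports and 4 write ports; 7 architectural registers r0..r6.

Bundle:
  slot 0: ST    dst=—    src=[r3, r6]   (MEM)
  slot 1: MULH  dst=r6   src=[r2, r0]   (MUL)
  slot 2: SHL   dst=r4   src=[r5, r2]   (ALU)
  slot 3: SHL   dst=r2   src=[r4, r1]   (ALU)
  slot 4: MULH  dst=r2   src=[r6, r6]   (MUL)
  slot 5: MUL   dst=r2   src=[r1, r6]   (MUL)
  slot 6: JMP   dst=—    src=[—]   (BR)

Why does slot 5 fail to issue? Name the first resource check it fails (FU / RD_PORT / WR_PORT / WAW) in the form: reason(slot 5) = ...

(0) want 1×MEM +2rd +0wr — yes → AL3|MU2|ME1|BR1|rd3|wr4
(1) want 1×MUL +2rd +1wr — yes → AL3|MU1|ME1|BR1|rd1|wr3
(2) want 1×ALU +2rd +1wr — RD_PORT → AL3|MU1|ME1|BR1|rd1|wr3
(3) want 1×ALU +2rd +1wr — RD_PORT → AL3|MU1|ME1|BR1|rd1|wr3
(4) want 1×MUL +1rd +1wr — yes → AL3|MU0|ME1|BR1|rd0|wr2
(5) want 1×MUL +2rd +1wr — FU → AL3|MU0|ME1|BR1|rd0|wr2
(6) want 1×BR +0rd +0wr — yes → AL3|MU0|ME1|BR0|rd0|wr2

reason(slot 5) = FU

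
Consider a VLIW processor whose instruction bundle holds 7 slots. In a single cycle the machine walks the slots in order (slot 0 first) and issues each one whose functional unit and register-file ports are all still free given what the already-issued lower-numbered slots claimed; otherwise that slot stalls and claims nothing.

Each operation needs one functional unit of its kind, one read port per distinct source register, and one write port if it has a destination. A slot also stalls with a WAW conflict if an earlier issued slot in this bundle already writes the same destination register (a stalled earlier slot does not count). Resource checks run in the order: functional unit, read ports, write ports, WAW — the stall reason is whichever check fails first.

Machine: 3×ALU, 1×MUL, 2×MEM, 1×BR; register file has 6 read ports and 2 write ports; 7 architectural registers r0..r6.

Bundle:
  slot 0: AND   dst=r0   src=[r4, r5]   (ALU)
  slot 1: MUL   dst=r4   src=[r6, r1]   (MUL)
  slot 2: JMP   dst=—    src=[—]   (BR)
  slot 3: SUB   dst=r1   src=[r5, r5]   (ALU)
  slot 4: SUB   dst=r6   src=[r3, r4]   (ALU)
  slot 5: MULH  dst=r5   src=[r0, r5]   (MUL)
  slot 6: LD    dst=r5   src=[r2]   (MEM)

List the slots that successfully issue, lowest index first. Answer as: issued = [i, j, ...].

[0] ALU needs rd=2 wr=1: ok; after: ALU=2 MUL=1 MEM=2 BR=1, R=4, W=1
[1] MUL needs rd=2 wr=1: ok; after: ALU=2 MUL=0 MEM=2 BR=1, R=2, W=0
[2] BR needs rd=0 wr=0: ok; after: ALU=2 MUL=0 MEM=2 BR=0, R=2, W=0
[3] ALU needs rd=1 wr=1: WR_PORT; after: ALU=2 MUL=0 MEM=2 BR=0, R=2, W=0
[4] ALU needs rd=2 wr=1: WR_PORT; after: ALU=2 MUL=0 MEM=2 BR=0, R=2, W=0
[5] MUL needs rd=2 wr=1: FU; after: ALU=2 MUL=0 MEM=2 BR=0, R=2, W=0
[6] MEM needs rd=1 wr=1: WR_PORT; after: ALU=2 MUL=0 MEM=2 BR=0, R=2, W=0

issued = [0, 1, 2]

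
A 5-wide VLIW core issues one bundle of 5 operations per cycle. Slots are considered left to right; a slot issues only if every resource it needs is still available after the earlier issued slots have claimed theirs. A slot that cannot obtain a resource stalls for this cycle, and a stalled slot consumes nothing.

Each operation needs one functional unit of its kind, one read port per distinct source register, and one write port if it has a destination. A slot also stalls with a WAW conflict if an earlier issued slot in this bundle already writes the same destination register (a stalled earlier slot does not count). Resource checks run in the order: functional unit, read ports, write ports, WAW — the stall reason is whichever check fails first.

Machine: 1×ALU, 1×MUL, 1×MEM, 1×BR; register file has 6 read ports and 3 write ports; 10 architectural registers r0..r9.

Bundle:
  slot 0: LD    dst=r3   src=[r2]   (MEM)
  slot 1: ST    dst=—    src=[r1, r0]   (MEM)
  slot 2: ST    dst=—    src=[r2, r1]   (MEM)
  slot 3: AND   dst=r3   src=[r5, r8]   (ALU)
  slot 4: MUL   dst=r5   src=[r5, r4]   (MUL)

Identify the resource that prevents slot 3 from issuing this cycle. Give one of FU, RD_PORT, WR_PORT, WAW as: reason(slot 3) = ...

reason(slot 3) = WAW

  0. MEM→r3 ⇒ go  {1A/1Mu/0Ld/1B | 5r 2w}
  1. MEM ⇒ no(FU)  {1A/1Mu/0Ld/1B | 5r 2w}
  2. MEM ⇒ no(FU)  {1A/1Mu/0Ld/1B | 5r 2w}
  3. ALU→r3 ⇒ no(WAW)  {1A/1Mu/0Ld/1B | 5r 2w}
  4. MUL→r5 ⇒ go  {1A/0Mu/0Ld/1B | 3r 1w}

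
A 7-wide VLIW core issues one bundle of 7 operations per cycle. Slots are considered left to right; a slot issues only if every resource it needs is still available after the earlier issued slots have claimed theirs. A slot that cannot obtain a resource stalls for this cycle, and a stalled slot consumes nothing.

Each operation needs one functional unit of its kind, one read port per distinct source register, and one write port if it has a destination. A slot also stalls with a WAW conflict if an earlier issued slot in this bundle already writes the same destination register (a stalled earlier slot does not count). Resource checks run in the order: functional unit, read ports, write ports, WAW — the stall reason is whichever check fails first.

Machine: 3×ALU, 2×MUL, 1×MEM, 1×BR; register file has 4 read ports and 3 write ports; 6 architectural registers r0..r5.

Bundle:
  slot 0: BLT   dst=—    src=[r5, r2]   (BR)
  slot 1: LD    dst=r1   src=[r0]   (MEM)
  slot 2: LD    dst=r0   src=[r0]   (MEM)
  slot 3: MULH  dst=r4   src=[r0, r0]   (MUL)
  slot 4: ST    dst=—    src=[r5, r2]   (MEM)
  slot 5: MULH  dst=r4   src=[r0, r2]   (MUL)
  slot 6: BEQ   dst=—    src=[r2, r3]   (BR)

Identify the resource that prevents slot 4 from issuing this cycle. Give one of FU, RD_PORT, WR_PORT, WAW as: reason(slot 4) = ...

reason(slot 4) = FU

#0 BR src=r5,r2 dispatched  <A:3 Mu:2 Ld:1 B:0 rd:2 wr:3>
#1 MEM src=r0 dispatched  <A:3 Mu:2 Ld:0 B:0 rd:1 wr:2>
#2 MEM src=r0 held:FU  <A:3 Mu:2 Ld:0 B:0 rd:1 wr:2>
#3 MUL src=r0,r0 dispatched  <A:3 Mu:1 Ld:0 B:0 rd:0 wr:1>
#4 MEM src=r5,r2 held:FU  <A:3 Mu:1 Ld:0 B:0 rd:0 wr:1>
#5 MUL src=r0,r2 held:RD_PORT  <A:3 Mu:1 Ld:0 B:0 rd:0 wr:1>
#6 BR src=r2,r3 held:FU  <A:3 Mu:1 Ld:0 B:0 rd:0 wr:1>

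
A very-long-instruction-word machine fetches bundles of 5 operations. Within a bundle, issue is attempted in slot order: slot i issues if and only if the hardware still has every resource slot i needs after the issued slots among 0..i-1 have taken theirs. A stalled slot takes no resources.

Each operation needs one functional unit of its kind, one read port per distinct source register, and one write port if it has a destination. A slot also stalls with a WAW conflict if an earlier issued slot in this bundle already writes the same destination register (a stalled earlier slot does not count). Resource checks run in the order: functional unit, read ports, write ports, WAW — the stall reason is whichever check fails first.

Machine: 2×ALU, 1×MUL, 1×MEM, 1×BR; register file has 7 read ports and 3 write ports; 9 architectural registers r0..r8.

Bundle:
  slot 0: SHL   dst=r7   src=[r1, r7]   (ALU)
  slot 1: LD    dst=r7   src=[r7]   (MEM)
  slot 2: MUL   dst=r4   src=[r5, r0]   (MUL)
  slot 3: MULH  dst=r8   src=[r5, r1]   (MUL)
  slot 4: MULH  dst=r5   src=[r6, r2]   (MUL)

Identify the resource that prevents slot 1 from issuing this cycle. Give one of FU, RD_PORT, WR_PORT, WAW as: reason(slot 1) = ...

slot 0 (ALU): ISSUE — free A1,Mu1,Ld1,B1 rp5 wp2
slot 1 (MEM): stall WAW — free A1,Mu1,Ld1,B1 rp5 wp2
slot 2 (MUL): ISSUE — free A1,Mu0,Ld1,B1 rp3 wp1
slot 3 (MUL): stall FU — free A1,Mu0,Ld1,B1 rp3 wp1
slot 4 (MUL): stall FU — free A1,Mu0,Ld1,B1 rp3 wp1

reason(slot 1) = WAW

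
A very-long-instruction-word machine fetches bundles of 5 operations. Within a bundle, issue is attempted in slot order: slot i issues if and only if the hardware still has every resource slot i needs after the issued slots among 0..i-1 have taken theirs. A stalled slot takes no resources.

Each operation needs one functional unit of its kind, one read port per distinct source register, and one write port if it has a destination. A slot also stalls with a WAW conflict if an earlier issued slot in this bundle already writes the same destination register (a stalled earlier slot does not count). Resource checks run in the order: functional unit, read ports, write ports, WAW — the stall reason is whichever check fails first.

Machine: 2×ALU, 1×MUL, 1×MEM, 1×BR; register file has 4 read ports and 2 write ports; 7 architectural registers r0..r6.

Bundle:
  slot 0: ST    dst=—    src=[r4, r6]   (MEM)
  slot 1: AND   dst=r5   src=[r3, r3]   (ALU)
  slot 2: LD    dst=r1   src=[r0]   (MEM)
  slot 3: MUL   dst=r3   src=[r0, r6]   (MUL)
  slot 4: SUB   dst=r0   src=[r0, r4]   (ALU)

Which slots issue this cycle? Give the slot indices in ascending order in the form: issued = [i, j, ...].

slot 0 (MEM): ISSUE — free A2,Mu1,Ld0,B1 rp2 wp2
slot 1 (ALU): ISSUE — free A1,Mu1,Ld0,B1 rp1 wp1
slot 2 (MEM): stall FU — free A1,Mu1,Ld0,B1 rp1 wp1
slot 3 (MUL): stall RD_PORT — free A1,Mu1,Ld0,B1 rp1 wp1
slot 4 (ALU): stall RD_PORT — free A1,Mu1,Ld0,B1 rp1 wp1

issued = [0, 1]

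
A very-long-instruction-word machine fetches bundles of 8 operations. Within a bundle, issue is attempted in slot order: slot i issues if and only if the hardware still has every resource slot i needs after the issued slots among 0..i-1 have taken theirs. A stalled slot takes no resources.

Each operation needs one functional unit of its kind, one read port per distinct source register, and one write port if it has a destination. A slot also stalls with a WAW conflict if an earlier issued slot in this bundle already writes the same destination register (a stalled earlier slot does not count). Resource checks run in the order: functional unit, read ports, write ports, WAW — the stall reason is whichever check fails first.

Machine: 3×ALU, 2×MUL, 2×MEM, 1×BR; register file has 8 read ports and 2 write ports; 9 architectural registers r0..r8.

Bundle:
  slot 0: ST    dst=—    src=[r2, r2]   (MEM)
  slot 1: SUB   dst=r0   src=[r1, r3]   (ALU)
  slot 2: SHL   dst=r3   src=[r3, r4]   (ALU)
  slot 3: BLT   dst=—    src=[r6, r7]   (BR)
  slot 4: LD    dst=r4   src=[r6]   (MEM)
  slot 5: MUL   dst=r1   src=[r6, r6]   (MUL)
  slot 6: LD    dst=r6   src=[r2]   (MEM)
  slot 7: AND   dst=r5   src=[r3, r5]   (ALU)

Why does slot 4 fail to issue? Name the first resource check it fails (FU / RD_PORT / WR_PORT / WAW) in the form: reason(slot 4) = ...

reason(slot 4) = WR_PORT

[0] MEM needs rd=1 wr=0: ok; after: ALU=3 MUL=2 MEM=1 BR=1, R=7, W=2
[1] ALU needs rd=2 wr=1: ok; after: ALU=2 MUL=2 MEM=1 BR=1, R=5, W=1
[2] ALU needs rd=2 wr=1: ok; after: ALU=1 MUL=2 MEM=1 BR=1, R=3, W=0
[3] BR needs rd=2 wr=0: ok; after: ALU=1 MUL=2 MEM=1 BR=0, R=1, W=0
[4] MEM needs rd=1 wr=1: WR_PORT; after: ALU=1 MUL=2 MEM=1 BR=0, R=1, W=0
[5] MUL needs rd=1 wr=1: WR_PORT; after: ALU=1 MUL=2 MEM=1 BR=0, R=1, W=0
[6] MEM needs rd=1 wr=1: WR_PORT; after: ALU=1 MUL=2 MEM=1 BR=0, R=1, W=0
[7] ALU needs rd=2 wr=1: RD_PORT; after: ALU=1 MUL=2 MEM=1 BR=0, R=1, W=0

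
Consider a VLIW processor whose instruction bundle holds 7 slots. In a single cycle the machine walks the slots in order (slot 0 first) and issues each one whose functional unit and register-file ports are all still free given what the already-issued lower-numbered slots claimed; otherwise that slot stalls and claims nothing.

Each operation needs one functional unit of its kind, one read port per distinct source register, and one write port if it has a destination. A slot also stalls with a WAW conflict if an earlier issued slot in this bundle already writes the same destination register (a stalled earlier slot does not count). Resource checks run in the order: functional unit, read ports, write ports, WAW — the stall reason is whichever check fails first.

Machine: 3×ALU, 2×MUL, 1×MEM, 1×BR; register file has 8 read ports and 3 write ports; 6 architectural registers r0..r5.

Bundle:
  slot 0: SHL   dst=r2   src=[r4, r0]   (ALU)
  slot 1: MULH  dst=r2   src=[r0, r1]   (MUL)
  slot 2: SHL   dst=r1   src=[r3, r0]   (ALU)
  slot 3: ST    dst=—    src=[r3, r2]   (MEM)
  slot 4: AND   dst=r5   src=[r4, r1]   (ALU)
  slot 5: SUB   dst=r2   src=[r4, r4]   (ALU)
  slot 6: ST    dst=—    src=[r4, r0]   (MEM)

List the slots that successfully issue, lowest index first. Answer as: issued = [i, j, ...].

issued = [0, 2, 3, 4]

#0 ALU src=r4,r0 dispatched  <A:2 Mu:2 Ld:1 B:1 rd:6 wr:2>
#1 MUL src=r0,r1 held:WAW  <A:2 Mu:2 Ld:1 B:1 rd:6 wr:2>
#2 ALU src=r3,r0 dispatched  <A:1 Mu:2 Ld:1 B:1 rd:4 wr:1>
#3 MEM src=r3,r2 dispatched  <A:1 Mu:2 Ld:0 B:1 rd:2 wr:1>
#4 ALU src=r4,r1 dispatched  <A:0 Mu:2 Ld:0 B:1 rd:0 wr:0>
#5 ALU src=r4,r4 held:FU  <A:0 Mu:2 Ld:0 B:1 rd:0 wr:0>
#6 MEM src=r4,r0 held:FU  <A:0 Mu:2 Ld:0 B:1 rd:0 wr:0>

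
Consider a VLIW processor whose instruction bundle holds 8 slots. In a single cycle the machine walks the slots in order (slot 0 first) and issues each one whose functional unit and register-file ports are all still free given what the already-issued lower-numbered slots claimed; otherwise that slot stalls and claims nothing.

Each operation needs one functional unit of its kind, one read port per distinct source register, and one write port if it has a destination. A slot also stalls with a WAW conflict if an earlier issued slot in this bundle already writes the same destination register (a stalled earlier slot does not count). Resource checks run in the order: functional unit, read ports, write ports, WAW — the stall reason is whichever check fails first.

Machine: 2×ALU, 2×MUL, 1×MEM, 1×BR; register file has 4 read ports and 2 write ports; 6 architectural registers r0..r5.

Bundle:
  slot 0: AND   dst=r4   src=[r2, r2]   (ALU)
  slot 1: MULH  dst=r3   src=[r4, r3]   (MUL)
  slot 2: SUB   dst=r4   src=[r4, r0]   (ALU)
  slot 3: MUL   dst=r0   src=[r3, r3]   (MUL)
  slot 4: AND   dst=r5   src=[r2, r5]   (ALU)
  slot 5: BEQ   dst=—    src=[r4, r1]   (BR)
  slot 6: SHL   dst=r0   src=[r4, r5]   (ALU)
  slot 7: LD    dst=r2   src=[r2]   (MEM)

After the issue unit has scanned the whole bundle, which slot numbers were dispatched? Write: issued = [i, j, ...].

  0. ALU→r4 ⇒ go  {1A/2Mu/1Ld/1B | 3r 1w}
  1. MUL→r3 ⇒ go  {1A/1Mu/1Ld/1B | 1r 0w}
  2. ALU→r4 ⇒ no(RD_PORT)  {1A/1Mu/1Ld/1B | 1r 0w}
  3. MUL→r0 ⇒ no(WR_PORT)  {1A/1Mu/1Ld/1B | 1r 0w}
  4. ALU→r5 ⇒ no(RD_PORT)  {1A/1Mu/1Ld/1B | 1r 0w}
  5. BR ⇒ no(RD_PORT)  {1A/1Mu/1Ld/1B | 1r 0w}
  6. ALU→r0 ⇒ no(RD_PORT)  {1A/1Mu/1Ld/1B | 1r 0w}
  7. MEM→r2 ⇒ no(WR_PORT)  {1A/1Mu/1Ld/1B | 1r 0w}

issued = [0, 1]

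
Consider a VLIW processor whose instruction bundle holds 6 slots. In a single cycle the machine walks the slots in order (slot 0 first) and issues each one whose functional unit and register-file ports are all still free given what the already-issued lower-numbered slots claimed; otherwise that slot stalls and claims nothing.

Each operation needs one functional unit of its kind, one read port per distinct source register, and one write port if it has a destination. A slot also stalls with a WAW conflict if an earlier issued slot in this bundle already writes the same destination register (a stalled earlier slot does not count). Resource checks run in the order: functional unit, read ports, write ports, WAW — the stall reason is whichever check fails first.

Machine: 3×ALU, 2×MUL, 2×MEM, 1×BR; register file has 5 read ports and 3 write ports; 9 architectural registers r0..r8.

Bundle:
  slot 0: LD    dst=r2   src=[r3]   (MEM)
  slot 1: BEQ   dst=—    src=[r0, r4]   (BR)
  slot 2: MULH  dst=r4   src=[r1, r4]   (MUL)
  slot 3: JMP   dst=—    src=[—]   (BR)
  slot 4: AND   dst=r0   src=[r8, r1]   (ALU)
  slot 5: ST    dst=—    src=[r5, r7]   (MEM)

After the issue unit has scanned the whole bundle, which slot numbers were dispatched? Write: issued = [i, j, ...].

(0) want 1×MEM +1rd +1wr — yes → AL3|MU2|ME1|BR1|rd4|wr2
(1) want 1×BR +2rd +0wr — yes → AL3|MU2|ME1|BR0|rd2|wr2
(2) want 1×MUL +2rd +1wr — yes → AL3|MU1|ME1|BR0|rd0|wr1
(3) want 1×BR +0rd +0wr — FU → AL3|MU1|ME1|BR0|rd0|wr1
(4) want 1×ALU +2rd +1wr — RD_PORT → AL3|MU1|ME1|BR0|rd0|wr1
(5) want 1×MEM +2rd +0wr — RD_PORT → AL3|MU1|ME1|BR0|rd0|wr1

issued = [0, 1, 2]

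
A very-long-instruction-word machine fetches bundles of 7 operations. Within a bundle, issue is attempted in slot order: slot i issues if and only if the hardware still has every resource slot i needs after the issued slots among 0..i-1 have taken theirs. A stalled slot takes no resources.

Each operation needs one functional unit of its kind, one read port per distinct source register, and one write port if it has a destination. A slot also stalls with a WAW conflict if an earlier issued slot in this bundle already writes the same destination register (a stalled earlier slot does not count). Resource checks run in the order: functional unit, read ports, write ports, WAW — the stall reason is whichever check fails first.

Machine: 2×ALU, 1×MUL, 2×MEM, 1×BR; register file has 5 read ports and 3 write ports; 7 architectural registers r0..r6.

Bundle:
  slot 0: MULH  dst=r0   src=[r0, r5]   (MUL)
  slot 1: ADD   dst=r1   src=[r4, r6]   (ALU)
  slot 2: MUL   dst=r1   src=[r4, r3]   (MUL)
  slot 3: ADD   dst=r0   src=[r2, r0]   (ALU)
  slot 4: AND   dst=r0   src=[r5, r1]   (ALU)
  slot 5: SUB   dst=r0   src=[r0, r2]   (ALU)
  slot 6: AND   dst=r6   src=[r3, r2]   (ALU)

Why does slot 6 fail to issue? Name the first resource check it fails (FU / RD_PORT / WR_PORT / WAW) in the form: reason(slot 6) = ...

reason(slot 6) = RD_PORT

(0) want 1×MUL +2rd +1wr — yes → AL2|MU0|ME2|BR1|rd3|wr2
(1) want 1×ALU +2rd +1wr — yes → AL1|MU0|ME2|BR1|rd1|wr1
(2) want 1×MUL +2rd +1wr — FU → AL1|MU0|ME2|BR1|rd1|wr1
(3) want 1×ALU +2rd +1wr — RD_PORT → AL1|MU0|ME2|BR1|rd1|wr1
(4) want 1×ALU +2rd +1wr — RD_PORT → AL1|MU0|ME2|BR1|rd1|wr1
(5) want 1×ALU +2rd +1wr — RD_PORT → AL1|MU0|ME2|BR1|rd1|wr1
(6) want 1×ALU +2rd +1wr — RD_PORT → AL1|MU0|ME2|BR1|rd1|wr1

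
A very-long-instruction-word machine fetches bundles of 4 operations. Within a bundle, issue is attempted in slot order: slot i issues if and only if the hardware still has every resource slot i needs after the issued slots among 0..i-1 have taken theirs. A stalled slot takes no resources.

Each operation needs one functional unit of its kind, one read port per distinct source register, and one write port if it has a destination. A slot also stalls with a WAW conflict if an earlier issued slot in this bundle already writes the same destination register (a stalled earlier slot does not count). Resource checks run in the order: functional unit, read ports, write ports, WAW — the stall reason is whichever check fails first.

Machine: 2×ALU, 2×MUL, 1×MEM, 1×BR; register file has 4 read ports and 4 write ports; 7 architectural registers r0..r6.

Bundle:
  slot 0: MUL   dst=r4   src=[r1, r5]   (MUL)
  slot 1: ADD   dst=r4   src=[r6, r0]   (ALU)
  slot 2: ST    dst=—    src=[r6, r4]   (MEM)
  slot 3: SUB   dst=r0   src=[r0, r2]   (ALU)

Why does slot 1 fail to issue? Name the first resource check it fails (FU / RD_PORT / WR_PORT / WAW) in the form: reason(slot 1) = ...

reason(slot 1) = WAW

(0) want 1×MUL +2rd +1wr — yes → AL2|MU1|ME1|BR1|rd2|wr3
(1) want 1×ALU +2rd +1wr — WAW → AL2|MU1|ME1|BR1|rd2|wr3
(2) want 1×MEM +2rd +0wr — yes → AL2|MU1|ME0|BR1|rd0|wr3
(3) want 1×ALU +2rd +1wr — RD_PORT → AL2|MU1|ME0|BR1|rd0|wr3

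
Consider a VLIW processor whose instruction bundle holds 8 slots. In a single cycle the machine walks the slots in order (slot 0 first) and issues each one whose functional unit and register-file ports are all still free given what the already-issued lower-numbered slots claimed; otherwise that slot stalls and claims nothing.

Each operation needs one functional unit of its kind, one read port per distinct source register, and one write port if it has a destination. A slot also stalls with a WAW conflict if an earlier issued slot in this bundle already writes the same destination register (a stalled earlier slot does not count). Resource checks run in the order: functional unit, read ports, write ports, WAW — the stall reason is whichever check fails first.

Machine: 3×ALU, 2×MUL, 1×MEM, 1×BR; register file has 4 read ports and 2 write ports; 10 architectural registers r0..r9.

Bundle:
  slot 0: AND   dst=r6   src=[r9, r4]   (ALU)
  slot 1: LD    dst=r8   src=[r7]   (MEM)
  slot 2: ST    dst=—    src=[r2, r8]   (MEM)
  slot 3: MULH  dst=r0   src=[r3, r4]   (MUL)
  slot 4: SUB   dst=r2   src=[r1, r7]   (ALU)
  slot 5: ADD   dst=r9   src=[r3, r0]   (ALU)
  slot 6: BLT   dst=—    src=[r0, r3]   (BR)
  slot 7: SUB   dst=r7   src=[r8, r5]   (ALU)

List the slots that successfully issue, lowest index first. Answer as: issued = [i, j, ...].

issued = [0, 1]

[0] ALU needs rd=2 wr=1: ok; after: ALU=2 MUL=2 MEM=1 BR=1, R=2, W=1
[1] MEM needs rd=1 wr=1: ok; after: ALU=2 MUL=2 MEM=0 BR=1, R=1, W=0
[2] MEM needs rd=2 wr=0: FU; after: ALU=2 MUL=2 MEM=0 BR=1, R=1, W=0
[3] MUL needs rd=2 wr=1: RD_PORT; after: ALU=2 MUL=2 MEM=0 BR=1, R=1, W=0
[4] ALU needs rd=2 wr=1: RD_PORT; after: ALU=2 MUL=2 MEM=0 BR=1, R=1, W=0
[5] ALU needs rd=2 wr=1: RD_PORT; after: ALU=2 MUL=2 MEM=0 BR=1, R=1, W=0
[6] BR needs rd=2 wr=0: RD_PORT; after: ALU=2 MUL=2 MEM=0 BR=1, R=1, W=0
[7] ALU needs rd=2 wr=1: RD_PORT; after: ALU=2 MUL=2 MEM=0 BR=1, R=1, W=0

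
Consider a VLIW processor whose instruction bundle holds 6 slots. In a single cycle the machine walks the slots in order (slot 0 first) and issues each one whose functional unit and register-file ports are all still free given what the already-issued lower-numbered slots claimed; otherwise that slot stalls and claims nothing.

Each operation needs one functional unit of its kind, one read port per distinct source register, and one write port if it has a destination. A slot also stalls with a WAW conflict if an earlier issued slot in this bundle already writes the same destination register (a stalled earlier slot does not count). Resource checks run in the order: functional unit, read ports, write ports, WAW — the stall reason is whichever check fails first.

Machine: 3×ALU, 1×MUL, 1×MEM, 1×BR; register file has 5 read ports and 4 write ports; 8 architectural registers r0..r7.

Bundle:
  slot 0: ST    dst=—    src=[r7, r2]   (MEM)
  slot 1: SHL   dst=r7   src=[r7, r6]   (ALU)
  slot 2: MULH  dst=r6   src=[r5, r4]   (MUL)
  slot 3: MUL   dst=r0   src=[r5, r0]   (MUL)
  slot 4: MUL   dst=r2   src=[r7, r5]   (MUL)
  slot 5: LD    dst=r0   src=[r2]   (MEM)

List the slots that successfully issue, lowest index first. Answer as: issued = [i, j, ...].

issued = [0, 1]

#0 MEM src=r7,r2 dispatched  <A:3 Mu:1 Ld:0 B:1 rd:3 wr:4>
#1 ALU src=r7,r6 dispatched  <A:2 Mu:1 Ld:0 B:1 rd:1 wr:3>
#2 MUL src=r5,r4 held:RD_PORT  <A:2 Mu:1 Ld:0 B:1 rd:1 wr:3>
#3 MUL src=r5,r0 held:RD_PORT  <A:2 Mu:1 Ld:0 B:1 rd:1 wr:3>
#4 MUL src=r7,r5 held:RD_PORT  <A:2 Mu:1 Ld:0 B:1 rd:1 wr:3>
#5 MEM src=r2 held:FU  <A:2 Mu:1 Ld:0 B:1 rd:1 wr:3>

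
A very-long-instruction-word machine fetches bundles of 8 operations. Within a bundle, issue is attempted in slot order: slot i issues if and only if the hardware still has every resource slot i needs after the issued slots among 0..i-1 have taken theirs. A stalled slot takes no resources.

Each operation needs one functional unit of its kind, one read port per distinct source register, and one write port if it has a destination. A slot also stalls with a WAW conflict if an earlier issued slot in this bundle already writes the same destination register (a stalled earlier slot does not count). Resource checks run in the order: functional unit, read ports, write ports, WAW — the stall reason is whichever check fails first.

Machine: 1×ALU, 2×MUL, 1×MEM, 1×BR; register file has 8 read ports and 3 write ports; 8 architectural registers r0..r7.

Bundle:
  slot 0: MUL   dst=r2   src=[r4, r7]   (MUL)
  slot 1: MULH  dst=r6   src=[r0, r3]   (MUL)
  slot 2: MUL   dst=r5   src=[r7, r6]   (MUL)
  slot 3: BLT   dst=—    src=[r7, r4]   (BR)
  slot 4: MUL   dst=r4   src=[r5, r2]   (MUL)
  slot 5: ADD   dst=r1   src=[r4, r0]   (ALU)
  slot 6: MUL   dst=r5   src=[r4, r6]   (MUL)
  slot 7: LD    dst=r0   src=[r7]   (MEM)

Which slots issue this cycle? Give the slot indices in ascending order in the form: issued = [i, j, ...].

  0. MUL→r2 ⇒ go  {1A/1Mu/1Ld/1B | 6r 2w}
  1. MUL→r6 ⇒ go  {1A/0Mu/1Ld/1B | 4r 1w}
  2. MUL→r5 ⇒ no(FU)  {1A/0Mu/1Ld/1B | 4r 1w}
  3. BR ⇒ go  {1A/0Mu/1Ld/0B | 2r 1w}
  4. MUL→r4 ⇒ no(FU)  {1A/0Mu/1Ld/0B | 2r 1w}
  5. ALU→r1 ⇒ go  {0A/0Mu/1Ld/0B | 0r 0w}
  6. MUL→r5 ⇒ no(FU)  {0A/0Mu/1Ld/0B | 0r 0w}
  7. MEM→r0 ⇒ no(RD_PORT)  {0A/0Mu/1Ld/0B | 0r 0w}

issued = [0, 1, 3, 5]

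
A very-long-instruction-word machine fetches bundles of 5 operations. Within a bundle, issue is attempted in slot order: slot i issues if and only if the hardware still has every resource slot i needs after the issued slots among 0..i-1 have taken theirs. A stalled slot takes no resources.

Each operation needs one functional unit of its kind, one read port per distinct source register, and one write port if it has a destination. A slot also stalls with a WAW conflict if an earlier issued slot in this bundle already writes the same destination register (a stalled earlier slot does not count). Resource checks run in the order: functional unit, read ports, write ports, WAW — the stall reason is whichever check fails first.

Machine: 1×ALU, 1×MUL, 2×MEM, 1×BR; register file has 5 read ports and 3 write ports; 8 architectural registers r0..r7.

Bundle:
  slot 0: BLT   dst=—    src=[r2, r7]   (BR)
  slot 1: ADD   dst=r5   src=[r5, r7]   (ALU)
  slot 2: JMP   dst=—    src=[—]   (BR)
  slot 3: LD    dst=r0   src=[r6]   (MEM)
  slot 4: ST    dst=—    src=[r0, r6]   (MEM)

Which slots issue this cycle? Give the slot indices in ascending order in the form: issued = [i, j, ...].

[0] BR needs rd=2 wr=0: ok; after: ALU=1 MUL=1 MEM=2 BR=0, R=3, W=3
[1] ALU needs rd=2 wr=1: ok; after: ALU=0 MUL=1 MEM=2 BR=0, R=1, W=2
[2] BR needs rd=0 wr=0: FU; after: ALU=0 MUL=1 MEM=2 BR=0, R=1, W=2
[3] MEM needs rd=1 wr=1: ok; after: ALU=0 MUL=1 MEM=1 BR=0, R=0, W=1
[4] MEM needs rd=2 wr=0: RD_PORT; after: ALU=0 MUL=1 MEM=1 BR=0, R=0, W=1

issued = [0, 1, 3]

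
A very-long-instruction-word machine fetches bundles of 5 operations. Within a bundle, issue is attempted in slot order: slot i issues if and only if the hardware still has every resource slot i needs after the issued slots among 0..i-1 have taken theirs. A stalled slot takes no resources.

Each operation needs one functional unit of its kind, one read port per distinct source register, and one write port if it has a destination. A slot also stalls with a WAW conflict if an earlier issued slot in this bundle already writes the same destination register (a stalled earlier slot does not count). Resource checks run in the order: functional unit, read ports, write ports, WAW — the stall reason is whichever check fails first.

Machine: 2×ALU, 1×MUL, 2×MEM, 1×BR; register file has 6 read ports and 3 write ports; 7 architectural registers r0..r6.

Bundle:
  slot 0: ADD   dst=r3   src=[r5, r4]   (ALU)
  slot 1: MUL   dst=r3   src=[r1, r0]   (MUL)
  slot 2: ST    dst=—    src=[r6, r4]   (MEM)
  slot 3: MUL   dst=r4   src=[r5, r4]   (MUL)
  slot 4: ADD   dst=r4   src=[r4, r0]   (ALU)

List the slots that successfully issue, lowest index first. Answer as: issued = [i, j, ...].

  0. ALU→r3 ⇒ go  {1A/1Mu/2Ld/1B | 4r 2w}
  1. MUL→r3 ⇒ no(WAW)  {1A/1Mu/2Ld/1B | 4r 2w}
  2. MEM ⇒ go  {1A/1Mu/1Ld/1B | 2r 2w}
  3. MUL→r4 ⇒ go  {1A/0Mu/1Ld/1B | 0r 1w}
  4. ALU→r4 ⇒ no(RD_PORT)  {1A/0Mu/1Ld/1B | 0r 1w}

issued = [0, 2, 3]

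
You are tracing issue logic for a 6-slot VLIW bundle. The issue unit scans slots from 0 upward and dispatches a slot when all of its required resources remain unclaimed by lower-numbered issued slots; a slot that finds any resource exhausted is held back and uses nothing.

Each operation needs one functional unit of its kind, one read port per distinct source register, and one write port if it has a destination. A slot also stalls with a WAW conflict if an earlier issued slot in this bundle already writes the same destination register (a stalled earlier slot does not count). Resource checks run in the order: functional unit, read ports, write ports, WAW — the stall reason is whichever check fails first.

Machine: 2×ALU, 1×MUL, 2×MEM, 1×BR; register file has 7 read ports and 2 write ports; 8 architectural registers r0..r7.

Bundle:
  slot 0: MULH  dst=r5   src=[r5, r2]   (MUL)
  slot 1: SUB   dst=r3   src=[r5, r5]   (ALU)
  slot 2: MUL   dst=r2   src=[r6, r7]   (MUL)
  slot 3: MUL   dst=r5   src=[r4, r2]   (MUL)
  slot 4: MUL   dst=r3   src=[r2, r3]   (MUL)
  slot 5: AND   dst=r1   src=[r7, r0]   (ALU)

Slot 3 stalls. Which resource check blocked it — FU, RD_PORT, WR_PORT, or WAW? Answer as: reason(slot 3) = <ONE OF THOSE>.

reason(slot 3) = FU

#0 MUL src=r5,r2 dispatched  <A:2 Mu:0 Ld:2 B:1 rd:5 wr:1>
#1 ALU src=r5,r5 dispatched  <A:1 Mu:0 Ld:2 B:1 rd:4 wr:0>
#2 MUL src=r6,r7 held:FU  <A:1 Mu:0 Ld:2 B:1 rd:4 wr:0>
#3 MUL src=r4,r2 held:FU  <A:1 Mu:0 Ld:2 B:1 rd:4 wr:0>
#4 MUL src=r2,r3 held:FU  <A:1 Mu:0 Ld:2 B:1 rd:4 wr:0>
#5 ALU src=r7,r0 held:WR_PORT  <A:1 Mu:0 Ld:2 B:1 rd:4 wr:0>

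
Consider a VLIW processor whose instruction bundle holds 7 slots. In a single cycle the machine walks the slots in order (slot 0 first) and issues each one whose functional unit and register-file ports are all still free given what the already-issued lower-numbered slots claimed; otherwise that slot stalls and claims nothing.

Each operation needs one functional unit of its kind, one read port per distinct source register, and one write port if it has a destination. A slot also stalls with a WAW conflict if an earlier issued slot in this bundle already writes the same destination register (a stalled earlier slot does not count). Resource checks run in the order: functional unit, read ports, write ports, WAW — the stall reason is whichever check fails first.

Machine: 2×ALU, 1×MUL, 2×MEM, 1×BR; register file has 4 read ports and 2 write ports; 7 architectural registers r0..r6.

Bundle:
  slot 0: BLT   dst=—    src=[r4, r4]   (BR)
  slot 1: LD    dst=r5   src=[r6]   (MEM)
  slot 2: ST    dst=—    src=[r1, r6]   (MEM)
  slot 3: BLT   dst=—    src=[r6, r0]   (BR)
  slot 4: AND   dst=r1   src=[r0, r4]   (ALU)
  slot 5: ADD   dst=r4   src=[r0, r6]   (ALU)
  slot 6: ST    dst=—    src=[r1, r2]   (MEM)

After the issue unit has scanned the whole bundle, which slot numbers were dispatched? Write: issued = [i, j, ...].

(0) want 1×BR +1rd +0wr — yes → AL2|MU1|ME2|BR0|rd3|wr2
(1) want 1×MEM +1rd +1wr — yes → AL2|MU1|ME1|BR0|rd2|wr1
(2) want 1×MEM +2rd +0wr — yes → AL2|MU1|ME0|BR0|rd0|wr1
(3) want 1×BR +2rd +0wr — FU → AL2|MU1|ME0|BR0|rd0|wr1
(4) want 1×ALU +2rd +1wr — RD_PORT → AL2|MU1|ME0|BR0|rd0|wr1
(5) want 1×ALU +2rd +1wr — RD_PORT → AL2|MU1|ME0|BR0|rd0|wr1
(6) want 1×MEM +2rd +0wr — FU → AL2|MU1|ME0|BR0|rd0|wr1

issued = [0, 1, 2]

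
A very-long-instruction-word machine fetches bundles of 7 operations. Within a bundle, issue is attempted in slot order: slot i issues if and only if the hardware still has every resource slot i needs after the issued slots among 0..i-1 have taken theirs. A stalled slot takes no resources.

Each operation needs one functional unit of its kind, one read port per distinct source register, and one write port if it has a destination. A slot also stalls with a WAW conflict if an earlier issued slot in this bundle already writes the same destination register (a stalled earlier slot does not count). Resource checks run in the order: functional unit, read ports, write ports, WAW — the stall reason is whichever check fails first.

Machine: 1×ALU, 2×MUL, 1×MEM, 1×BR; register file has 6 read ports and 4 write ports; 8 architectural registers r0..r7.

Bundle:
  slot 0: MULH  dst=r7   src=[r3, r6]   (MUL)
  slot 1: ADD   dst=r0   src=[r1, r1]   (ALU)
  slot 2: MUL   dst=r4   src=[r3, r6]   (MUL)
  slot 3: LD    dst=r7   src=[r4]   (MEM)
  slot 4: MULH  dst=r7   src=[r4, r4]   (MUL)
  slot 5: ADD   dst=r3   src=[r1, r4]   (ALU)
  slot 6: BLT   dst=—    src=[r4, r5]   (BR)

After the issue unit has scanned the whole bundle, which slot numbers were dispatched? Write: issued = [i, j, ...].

  0. MUL→r7 ⇒ go  {1A/1Mu/1Ld/1B | 4r 3w}
  1. ALU→r0 ⇒ go  {0A/1Mu/1Ld/1B | 3r 2w}
  2. MUL→r4 ⇒ go  {0A/0Mu/1Ld/1B | 1r 1w}
  3. MEM→r7 ⇒ no(WAW)  {0A/0Mu/1Ld/1B | 1r 1w}
  4. MUL→r7 ⇒ no(FU)  {0A/0Mu/1Ld/1B | 1r 1w}
  5. ALU→r3 ⇒ no(FU)  {0A/0Mu/1Ld/1B | 1r 1w}
  6. BR ⇒ no(RD_PORT)  {0A/0Mu/1Ld/1B | 1r 1w}

issued = [0, 1, 2]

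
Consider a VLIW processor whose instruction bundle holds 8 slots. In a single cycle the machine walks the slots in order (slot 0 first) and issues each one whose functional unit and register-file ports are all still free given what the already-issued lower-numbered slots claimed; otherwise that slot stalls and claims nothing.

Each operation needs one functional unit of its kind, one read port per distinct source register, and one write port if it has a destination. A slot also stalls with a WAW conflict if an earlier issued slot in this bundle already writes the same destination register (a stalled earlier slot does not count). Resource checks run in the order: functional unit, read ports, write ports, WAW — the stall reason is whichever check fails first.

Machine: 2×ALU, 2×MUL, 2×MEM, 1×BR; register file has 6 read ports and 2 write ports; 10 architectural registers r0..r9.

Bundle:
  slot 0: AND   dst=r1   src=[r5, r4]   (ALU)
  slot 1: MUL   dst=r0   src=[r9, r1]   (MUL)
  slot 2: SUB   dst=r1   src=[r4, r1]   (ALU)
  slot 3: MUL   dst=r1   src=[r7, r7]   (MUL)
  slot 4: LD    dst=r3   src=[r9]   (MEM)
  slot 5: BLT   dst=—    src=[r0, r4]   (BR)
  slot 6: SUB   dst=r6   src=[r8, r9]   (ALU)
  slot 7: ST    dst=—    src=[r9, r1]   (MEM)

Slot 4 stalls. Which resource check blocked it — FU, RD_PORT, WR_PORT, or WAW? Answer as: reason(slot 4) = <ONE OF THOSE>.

reason(slot 4) = WR_PORT

[0] ALU needs rd=2 wr=1: ok; after: ALU=1 MUL=2 MEM=2 BR=1, R=4, W=1
[1] MUL needs rd=2 wr=1: ok; after: ALU=1 MUL=1 MEM=2 BR=1, R=2, W=0
[2] ALU needs rd=2 wr=1: WR_PORT; after: ALU=1 MUL=1 MEM=2 BR=1, R=2, W=0
[3] MUL needs rd=1 wr=1: WR_PORT; after: ALU=1 MUL=1 MEM=2 BR=1, R=2, W=0
[4] MEM needs rd=1 wr=1: WR_PORT; after: ALU=1 MUL=1 MEM=2 BR=1, R=2, W=0
[5] BR needs rd=2 wr=0: ok; after: ALU=1 MUL=1 MEM=2 BR=0, R=0, W=0
[6] ALU needs rd=2 wr=1: RD_PORT; after: ALU=1 MUL=1 MEM=2 BR=0, R=0, W=0
[7] MEM needs rd=2 wr=0: RD_PORT; after: ALU=1 MUL=1 MEM=2 BR=0, R=0, W=0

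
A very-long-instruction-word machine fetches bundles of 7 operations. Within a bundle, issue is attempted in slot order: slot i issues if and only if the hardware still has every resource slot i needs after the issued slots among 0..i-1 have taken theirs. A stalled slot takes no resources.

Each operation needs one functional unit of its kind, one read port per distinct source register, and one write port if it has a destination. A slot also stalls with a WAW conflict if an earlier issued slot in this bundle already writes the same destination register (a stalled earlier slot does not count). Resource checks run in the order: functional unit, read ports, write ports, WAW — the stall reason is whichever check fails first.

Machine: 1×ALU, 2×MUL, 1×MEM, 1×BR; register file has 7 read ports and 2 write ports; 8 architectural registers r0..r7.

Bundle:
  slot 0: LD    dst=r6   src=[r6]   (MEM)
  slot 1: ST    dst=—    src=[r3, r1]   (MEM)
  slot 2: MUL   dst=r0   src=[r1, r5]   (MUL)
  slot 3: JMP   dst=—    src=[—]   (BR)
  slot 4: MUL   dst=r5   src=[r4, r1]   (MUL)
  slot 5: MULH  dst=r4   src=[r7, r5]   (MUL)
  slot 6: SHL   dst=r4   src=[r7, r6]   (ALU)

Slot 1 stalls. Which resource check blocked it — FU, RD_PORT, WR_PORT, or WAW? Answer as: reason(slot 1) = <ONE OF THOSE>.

reason(slot 1) = FU

(0) want 1×MEM +1rd +1wr — yes → AL1|MU2|ME0|BR1|rd6|wr1
(1) want 1×MEM +2rd +0wr — FU → AL1|MU2|ME0|BR1|rd6|wr1
(2) want 1×MUL +2rd +1wr — yes → AL1|MU1|ME0|BR1|rd4|wr0
(3) want 1×BR +0rd +0wr — yes → AL1|MU1|ME0|BR0|rd4|wr0
(4) want 1×MUL +2rd +1wr — WR_PORT → AL1|MU1|ME0|BR0|rd4|wr0
(5) want 1×MUL +2rd +1wr — WR_PORT → AL1|MU1|ME0|BR0|rd4|wr0
(6) want 1×ALU +2rd +1wr — WR_PORT → AL1|MU1|ME0|BR0|rd4|wr0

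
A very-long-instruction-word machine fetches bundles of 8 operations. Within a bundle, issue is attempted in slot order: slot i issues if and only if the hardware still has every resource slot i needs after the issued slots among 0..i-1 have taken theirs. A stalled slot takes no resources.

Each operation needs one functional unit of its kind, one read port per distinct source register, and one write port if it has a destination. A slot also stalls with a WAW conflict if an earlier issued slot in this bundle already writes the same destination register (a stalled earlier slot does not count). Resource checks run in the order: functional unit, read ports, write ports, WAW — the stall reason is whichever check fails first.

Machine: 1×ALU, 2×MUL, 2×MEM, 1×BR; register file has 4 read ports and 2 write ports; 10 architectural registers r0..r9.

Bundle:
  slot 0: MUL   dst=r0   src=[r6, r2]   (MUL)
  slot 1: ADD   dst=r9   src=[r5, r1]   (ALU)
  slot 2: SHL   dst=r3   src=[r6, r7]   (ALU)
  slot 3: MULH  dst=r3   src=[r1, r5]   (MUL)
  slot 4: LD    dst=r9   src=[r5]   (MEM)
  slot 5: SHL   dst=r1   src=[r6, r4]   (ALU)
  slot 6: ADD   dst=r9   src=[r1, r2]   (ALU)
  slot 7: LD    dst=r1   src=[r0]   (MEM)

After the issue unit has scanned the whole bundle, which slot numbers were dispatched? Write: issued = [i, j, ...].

[0] MUL needs rd=2 wr=1: ok; after: ALU=1 MUL=1 MEM=2 BR=1, R=2, W=1
[1] ALU needs rd=2 wr=1: ok; after: ALU=0 MUL=1 MEM=2 BR=1, R=0, W=0
[2] ALU needs rd=2 wr=1: FU; after: ALU=0 MUL=1 MEM=2 BR=1, R=0, W=0
[3] MUL needs rd=2 wr=1: RD_PORT; after: ALU=0 MUL=1 MEM=2 BR=1, R=0, W=0
[4] MEM needs rd=1 wr=1: RD_PORT; after: ALU=0 MUL=1 MEM=2 BR=1, R=0, W=0
[5] ALU needs rd=2 wr=1: FU; after: ALU=0 MUL=1 MEM=2 BR=1, R=0, W=0
[6] ALU needs rd=2 wr=1: FU; after: ALU=0 MUL=1 MEM=2 BR=1, R=0, W=0
[7] MEM needs rd=1 wr=1: RD_PORT; after: ALU=0 MUL=1 MEM=2 BR=1, R=0, W=0

issued = [0, 1]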